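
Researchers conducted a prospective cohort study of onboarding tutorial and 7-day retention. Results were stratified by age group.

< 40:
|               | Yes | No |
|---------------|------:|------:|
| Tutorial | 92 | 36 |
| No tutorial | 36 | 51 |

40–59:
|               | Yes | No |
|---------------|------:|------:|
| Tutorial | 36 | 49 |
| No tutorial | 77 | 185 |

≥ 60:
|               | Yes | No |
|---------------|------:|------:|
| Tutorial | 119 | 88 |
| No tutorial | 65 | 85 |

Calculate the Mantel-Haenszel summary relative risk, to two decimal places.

RR_MH = Σ(aᵢ·n₀ᵢ/nᵢ) / Σ(cᵢ·n₁ᵢ/nᵢ), with n₁ᵢ = aᵢ+bᵢ (exposed), n₀ᵢ = cᵢ+dᵢ (unexposed), nᵢ = n₁ᵢ+n₀ᵢ.
Stratum 1 (< 40): n₁ = 128, n₀ = 87, n = 215; a·n₀/n = 92·87/215 = 37.2279; c·n₁/n = 36·128/215 = 21.4326
Stratum 2 (40–59): n₁ = 85, n₀ = 262, n = 347; a·n₀/n = 36·262/347 = 27.1816; c·n₁/n = 77·85/347 = 18.8617
Stratum 3 (≥ 60): n₁ = 207, n₀ = 150, n = 357; a·n₀/n = 119·150/357 = 50.0000; c·n₁/n = 65·207/357 = 37.6891
RR_MH = (37.2279 + 27.1816 + 50.0000) / (21.4326 + 18.8617 + 37.6891) = 114.4095 / 77.9833 = 1.46710

1.47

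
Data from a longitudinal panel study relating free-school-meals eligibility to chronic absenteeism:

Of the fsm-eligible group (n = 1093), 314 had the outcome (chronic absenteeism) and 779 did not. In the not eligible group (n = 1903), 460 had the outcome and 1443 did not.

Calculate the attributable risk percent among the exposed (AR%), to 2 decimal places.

15.86

From the description: a = 314, b = 779, c = 460, d = 1443.
Risk in exposed = 314/1093 = 0.28728; risk in unexposed = 460/1903 = 0.24172.
RR = 0.28728/0.24172 = 1.18848
AR% = (RR − 1)/RR × 100 = (1.18848 − 1)/1.18848 × 100 = 15.8586%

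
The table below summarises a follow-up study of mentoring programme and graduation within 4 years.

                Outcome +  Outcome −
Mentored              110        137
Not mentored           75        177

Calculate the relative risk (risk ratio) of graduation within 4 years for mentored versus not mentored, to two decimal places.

1.50

Cells: a = 110, b = 137, c = 75, d = 177.
Risk in exposed = 110/247 = 0.44534; risk in unexposed = 75/252 = 0.29762.
RR = 0.44534 / 0.29762 = 1.49636
The risk among the exposed is 1.50 times that among the unexposed.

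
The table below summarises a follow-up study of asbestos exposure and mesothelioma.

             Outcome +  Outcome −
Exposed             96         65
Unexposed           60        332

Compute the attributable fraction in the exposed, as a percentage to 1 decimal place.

74.3

Cells: a = 96, b = 65, c = 60, d = 332.
Risk in exposed = 96/161 = 0.59627; risk in unexposed = 60/392 = 0.15306.
RR = 0.59627/0.15306 = 3.89565
AR% = (RR − 1)/RR × 100 = (3.89565 − 1)/3.89565 × 100 = 74.3304%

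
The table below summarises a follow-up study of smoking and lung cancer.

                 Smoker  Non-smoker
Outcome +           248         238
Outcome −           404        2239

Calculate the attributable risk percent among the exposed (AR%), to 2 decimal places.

Reading the table with exposure as columns: a = 248 (Smoker, case), b = 404 (Smoker, non-case), c = 238 (Non-smoker, case), d = 2239.
Risk in exposed = 248/652 = 0.38037; risk in unexposed = 238/2477 = 0.09608.
RR = 0.38037/0.09608 = 3.95870
AR% = (RR − 1)/RR × 100 = (3.95870 − 1)/3.95870 × 100 = 74.7392%

74.74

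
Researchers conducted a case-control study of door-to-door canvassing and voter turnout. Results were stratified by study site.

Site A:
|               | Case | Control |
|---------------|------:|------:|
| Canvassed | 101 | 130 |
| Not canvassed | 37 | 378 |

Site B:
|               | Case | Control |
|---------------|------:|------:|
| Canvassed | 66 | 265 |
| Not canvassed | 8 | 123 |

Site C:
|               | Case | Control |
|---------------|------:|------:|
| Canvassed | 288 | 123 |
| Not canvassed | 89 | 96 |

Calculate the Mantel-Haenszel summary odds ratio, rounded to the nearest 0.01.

OR_MH = Σ(aᵢdᵢ/nᵢ) / Σ(bᵢcᵢ/nᵢ), where nᵢ is the stratum total.
Stratum 1 (Site A): n = 646; a·d/n = 101·378/646 = 59.0991; b·c/n = 130·37/646 = 7.4458
Stratum 2 (Site B): n = 462; a·d/n = 66·123/462 = 17.5714; b·c/n = 265·8/462 = 4.5887
Stratum 3 (Site C): n = 596; a·d/n = 288·96/596 = 46.3893; b·c/n = 123·89/596 = 18.3674
OR_MH = (59.0991 + 17.5714 + 46.3893) / (7.4458 + 4.5887 + 18.3674) = 123.0598 / 30.4020 = 4.04775

4.05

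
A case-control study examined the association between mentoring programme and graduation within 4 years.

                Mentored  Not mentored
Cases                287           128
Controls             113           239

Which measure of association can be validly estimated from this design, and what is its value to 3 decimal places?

4.742

Reading the table with exposure as columns: a = 287 (Mentored, case), b = 113 (Mentored, non-case), c = 128 (Not mentored, case), d = 239.
This is a case-control study: participants were sampled on outcome status, so risks in the source population cannot be estimated directly — relative risk is not valid here. The odds ratio is the appropriate measure.
OR = (a·d)/(b·c) = (287 × 239) / (113 × 128) = 68593 / 14464 = 4.74233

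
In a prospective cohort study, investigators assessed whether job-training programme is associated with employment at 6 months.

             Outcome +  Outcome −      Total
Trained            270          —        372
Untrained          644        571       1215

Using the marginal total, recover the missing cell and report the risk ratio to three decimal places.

1.369

The missing cell is in the exposed row: 372 − 270 = 102.
So a = 270, b = 102, c = 644, d = 571.
RR = [a/(a+b)] / [c/(c+d)] = (270/372) / (644/1215) = 0.72581/0.53004 = 1.36934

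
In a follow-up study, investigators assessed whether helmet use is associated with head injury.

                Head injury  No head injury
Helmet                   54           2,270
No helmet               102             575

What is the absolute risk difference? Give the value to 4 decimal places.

-0.1274

Cells: a = 54, b = 2270, c = 102, d = 575.
Risk in exposed = 54/2324 = 0.023236; risk in unexposed = 102/677 = 0.150665.
Risk difference = 0.023236 − 0.150665 = -0.127429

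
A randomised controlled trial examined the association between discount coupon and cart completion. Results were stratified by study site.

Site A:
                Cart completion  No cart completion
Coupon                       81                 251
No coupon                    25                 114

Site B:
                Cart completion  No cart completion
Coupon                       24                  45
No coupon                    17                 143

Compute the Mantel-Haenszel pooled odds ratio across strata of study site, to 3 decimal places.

OR_MH = Σ(aᵢdᵢ/nᵢ) / Σ(bᵢcᵢ/nᵢ), where nᵢ is the stratum total.
Stratum 1 (Site A): n = 471; a·d/n = 81·114/471 = 19.6051; b·c/n = 251·25/471 = 13.3227
Stratum 2 (Site B): n = 229; a·d/n = 24·143/229 = 14.9869; b·c/n = 45·17/229 = 3.3406
OR_MH = (19.6051 + 14.9869) / (13.3227 + 3.3406) = 34.5920 / 16.6633 = 2.07594

2.076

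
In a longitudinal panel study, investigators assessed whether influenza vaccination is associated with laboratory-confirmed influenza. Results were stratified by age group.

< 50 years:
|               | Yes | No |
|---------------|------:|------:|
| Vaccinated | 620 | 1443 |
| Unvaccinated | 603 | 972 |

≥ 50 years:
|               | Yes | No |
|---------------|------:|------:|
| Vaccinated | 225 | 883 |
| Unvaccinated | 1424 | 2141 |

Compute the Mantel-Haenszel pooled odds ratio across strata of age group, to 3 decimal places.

0.529

OR_MH = Σ(aᵢdᵢ/nᵢ) / Σ(bᵢcᵢ/nᵢ), where nᵢ is the stratum total.
Stratum 1 (< 50 years): n = 3638; a·d/n = 620·972/3638 = 165.6515; b·c/n = 1443·603/3638 = 239.1778
Stratum 2 (≥ 50 years): n = 4673; a·d/n = 225·2141/4673 = 103.0869; b·c/n = 883·1424/4673 = 269.0760
OR_MH = (165.6515 + 103.0869) / (239.1778 + 269.0760) = 268.7383 / 508.2538 = 0.52875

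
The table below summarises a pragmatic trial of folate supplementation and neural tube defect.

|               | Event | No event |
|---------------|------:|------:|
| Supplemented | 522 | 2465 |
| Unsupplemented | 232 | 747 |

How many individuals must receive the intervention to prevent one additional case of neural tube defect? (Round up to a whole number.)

Risk in treated group = 522/2987 = 0.17476; risk in control = 232/979 = 0.23698.
Absolute risk reduction = 0.23698 − 0.17476 = 0.06222
NNT = 1 / ARR = 1 / 0.06222 = 16.072 → round up → 17

17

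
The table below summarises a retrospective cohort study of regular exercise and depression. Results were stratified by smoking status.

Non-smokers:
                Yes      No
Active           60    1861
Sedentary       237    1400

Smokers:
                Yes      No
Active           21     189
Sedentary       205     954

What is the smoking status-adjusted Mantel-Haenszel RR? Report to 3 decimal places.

0.285

RR_MH = Σ(aᵢ·n₀ᵢ/nᵢ) / Σ(cᵢ·n₁ᵢ/nᵢ), with n₁ᵢ = aᵢ+bᵢ (exposed), n₀ᵢ = cᵢ+dᵢ (unexposed), nᵢ = n₁ᵢ+n₀ᵢ.
Stratum 1 (Non-smokers): n₁ = 1921, n₀ = 1637, n = 3558; a·n₀/n = 60·1637/3558 = 27.6054; c·n₁/n = 237·1921/3558 = 127.9587
Stratum 2 (Smokers): n₁ = 210, n₀ = 1159, n = 1369; a·n₀/n = 21·1159/1369 = 17.7787; c·n₁/n = 205·210/1369 = 31.4463
RR_MH = (27.6054 + 17.7787) / (127.9587 + 31.4463) = 45.3841 / 159.4050 = 0.28471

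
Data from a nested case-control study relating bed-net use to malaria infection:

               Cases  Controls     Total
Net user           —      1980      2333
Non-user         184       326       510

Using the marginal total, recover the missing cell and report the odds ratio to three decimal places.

The missing cell is in the exposed row: 2333 − 1980 = 353.
So a = 353, b = 1980, c = 184, d = 326.
OR = (a·d)/(b·c) = (353 × 326) / (1980 × 184) = 115078 / 364320 = 0.31587

0.316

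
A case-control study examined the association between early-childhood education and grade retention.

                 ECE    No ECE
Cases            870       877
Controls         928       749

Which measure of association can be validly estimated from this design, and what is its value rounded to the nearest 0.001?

0.801

Reading the table with exposure as columns: a = 870 (ECE, case), b = 928 (ECE, non-case), c = 877 (No ECE, case), d = 749.
This is a case-control study: participants were sampled on outcome status, so risks in the source population cannot be estimated directly — relative risk is not valid here. The odds ratio is the appropriate measure.
OR = (a·d)/(b·c) = (870 × 749) / (928 × 877) = 651630 / 813856 = 0.80067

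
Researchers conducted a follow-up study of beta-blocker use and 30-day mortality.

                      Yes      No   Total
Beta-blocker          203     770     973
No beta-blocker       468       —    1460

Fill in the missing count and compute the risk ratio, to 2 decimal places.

0.65

The missing cell is in the unexposed row: 1460 − 468 = 992.
So a = 203, b = 770, c = 468, d = 992.
RR = [a/(a+b)] / [c/(c+d)] = (203/973) / (468/1460) = 0.20863/0.32055 = 0.65086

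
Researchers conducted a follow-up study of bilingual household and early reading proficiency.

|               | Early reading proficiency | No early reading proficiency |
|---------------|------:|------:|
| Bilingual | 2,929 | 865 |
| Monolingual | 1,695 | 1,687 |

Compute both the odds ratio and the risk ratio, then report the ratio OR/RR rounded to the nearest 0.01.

Cells: a = 2929, b = 865, c = 1695, d = 1687.
OR = (2929·1687)/(865·1695) = 4941223/1466175 = 3.37015
Risk in exposed = 2929/3794 = 0.77201; risk in unexposed = 1695/3382 = 0.50118; RR = 1.54037
OR/RR = 3.37015 / 1.54037 = 2.18788
The outcome is not rare, so the OR lies further from 1 than the RR.

2.19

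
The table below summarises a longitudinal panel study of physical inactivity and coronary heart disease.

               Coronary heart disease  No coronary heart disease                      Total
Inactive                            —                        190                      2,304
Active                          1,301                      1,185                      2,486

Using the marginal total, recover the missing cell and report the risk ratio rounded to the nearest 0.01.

The missing cell is in the exposed row: 2304 − 190 = 2114.
So a = 2114, b = 190, c = 1301, d = 1185.
RR = [a/(a+b)] / [c/(c+d)] = (2114/2304) / (1301/2486) = 0.91753/0.52333 = 1.75326

1.75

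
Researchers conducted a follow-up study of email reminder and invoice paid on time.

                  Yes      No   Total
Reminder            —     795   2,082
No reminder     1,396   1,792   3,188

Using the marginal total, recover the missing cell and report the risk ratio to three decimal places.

The missing cell is in the exposed row: 2082 − 795 = 1287.
So a = 1287, b = 795, c = 1396, d = 1792.
RR = [a/(a+b)] / [c/(c+d)] = (1287/2082) / (1396/3188) = 0.61816/0.43789 = 1.41166

1.412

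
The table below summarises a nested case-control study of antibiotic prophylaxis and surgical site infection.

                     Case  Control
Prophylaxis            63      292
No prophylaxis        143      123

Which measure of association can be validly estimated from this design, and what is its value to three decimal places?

0.186

Cells: a = 63, b = 292, c = 143, d = 123.
This is a nested case-control study: participants were sampled on outcome status, so risks in the source population cannot be estimated directly — relative risk is not valid here. The odds ratio is the appropriate measure.
OR = (a·d)/(b·c) = (63 × 123) / (292 × 143) = 7749 / 41756 = 0.18558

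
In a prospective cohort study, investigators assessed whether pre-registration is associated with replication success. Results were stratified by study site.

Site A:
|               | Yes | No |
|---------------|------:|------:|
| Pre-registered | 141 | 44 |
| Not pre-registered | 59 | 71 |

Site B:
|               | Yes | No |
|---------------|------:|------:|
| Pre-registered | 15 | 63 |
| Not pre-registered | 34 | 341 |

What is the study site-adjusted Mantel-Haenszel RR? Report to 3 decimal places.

1.743

RR_MH = Σ(aᵢ·n₀ᵢ/nᵢ) / Σ(cᵢ·n₁ᵢ/nᵢ), with n₁ᵢ = aᵢ+bᵢ (exposed), n₀ᵢ = cᵢ+dᵢ (unexposed), nᵢ = n₁ᵢ+n₀ᵢ.
Stratum 1 (Site A): n₁ = 185, n₀ = 130, n = 315; a·n₀/n = 141·130/315 = 58.1905; c·n₁/n = 59·185/315 = 34.6508
Stratum 2 (Site B): n₁ = 78, n₀ = 375, n = 453; a·n₀/n = 15·375/453 = 12.4172; c·n₁/n = 34·78/453 = 5.8543
RR_MH = (58.1905 + 12.4172) / (34.6508 + 5.8543) = 70.6077 / 40.5051 = 1.74318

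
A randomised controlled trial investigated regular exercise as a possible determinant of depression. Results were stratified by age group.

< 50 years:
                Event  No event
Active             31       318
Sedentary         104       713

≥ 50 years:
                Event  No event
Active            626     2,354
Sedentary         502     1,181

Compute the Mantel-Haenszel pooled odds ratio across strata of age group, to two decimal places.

0.63

OR_MH = Σ(aᵢdᵢ/nᵢ) / Σ(bᵢcᵢ/nᵢ), where nᵢ is the stratum total.
Stratum 1 (< 50 years): n = 1166; a·d/n = 31·713/1166 = 18.9563; b·c/n = 318·104/1166 = 28.3636
Stratum 2 (≥ 50 years): n = 4663; a·d/n = 626·1181/4663 = 158.5473; b·c/n = 2354·502/4663 = 253.4223
OR_MH = (18.9563 + 158.5473) / (28.3636 + 253.4223) = 177.5035 / 281.7859 = 0.62992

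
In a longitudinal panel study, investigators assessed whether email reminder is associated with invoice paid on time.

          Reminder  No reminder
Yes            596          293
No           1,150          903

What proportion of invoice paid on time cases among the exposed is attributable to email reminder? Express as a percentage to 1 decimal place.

Reading the table with exposure as columns: a = 596 (Reminder, case), b = 1150 (Reminder, non-case), c = 293 (No reminder, case), d = 903.
Risk in exposed = 596/1746 = 0.34135; risk in unexposed = 293/1196 = 0.24498.
RR = 0.34135/0.24498 = 1.39337
AR% = (RR − 1)/RR × 100 = (1.39337 − 1)/1.39337 × 100 = 28.2314%

28.2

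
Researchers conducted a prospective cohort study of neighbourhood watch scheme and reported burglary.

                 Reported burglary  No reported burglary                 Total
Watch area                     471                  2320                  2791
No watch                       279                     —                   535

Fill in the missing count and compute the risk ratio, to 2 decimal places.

0.32

The missing cell is in the unexposed row: 535 − 279 = 256.
So a = 471, b = 2320, c = 279, d = 256.
RR = [a/(a+b)] / [c/(c+d)] = (471/2791) / (279/535) = 0.16876/0.52150 = 0.32360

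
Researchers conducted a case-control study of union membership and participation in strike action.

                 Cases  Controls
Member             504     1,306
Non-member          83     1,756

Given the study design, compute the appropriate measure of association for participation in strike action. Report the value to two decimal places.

Cells: a = 504, b = 1306, c = 83, d = 1756.
This is a case-control study: participants were sampled on outcome status, so risks in the source population cannot be estimated directly — relative risk is not valid here. The odds ratio is the appropriate measure.
OR = (a·d)/(b·c) = (504 × 1756) / (1306 × 83) = 885024 / 108398 = 8.16458

8.16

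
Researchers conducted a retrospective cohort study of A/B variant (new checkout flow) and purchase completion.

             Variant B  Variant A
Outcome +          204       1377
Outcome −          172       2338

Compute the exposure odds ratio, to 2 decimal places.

2.01

Reading the table with exposure as columns: a = 204 (Variant B, case), b = 172 (Variant B, non-case), c = 1377 (Variant A, case), d = 2338.
OR = (a·d)/(b·c) = (204 × 2338) / (172 × 1377) = 476952 / 236844 = 2.01378
The odds of purchase completion are about 2.01 times as high in the variant b group.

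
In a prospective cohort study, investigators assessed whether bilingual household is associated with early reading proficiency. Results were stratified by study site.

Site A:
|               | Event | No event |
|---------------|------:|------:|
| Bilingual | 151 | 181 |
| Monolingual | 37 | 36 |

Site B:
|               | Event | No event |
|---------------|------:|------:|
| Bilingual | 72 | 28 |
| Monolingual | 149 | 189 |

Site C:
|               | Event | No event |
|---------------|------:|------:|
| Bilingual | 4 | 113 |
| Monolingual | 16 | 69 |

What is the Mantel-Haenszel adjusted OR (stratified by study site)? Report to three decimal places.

1.310

OR_MH = Σ(aᵢdᵢ/nᵢ) / Σ(bᵢcᵢ/nᵢ), where nᵢ is the stratum total.
Stratum 1 (Site A): n = 405; a·d/n = 151·36/405 = 13.4222; b·c/n = 181·37/405 = 16.5358
Stratum 2 (Site B): n = 438; a·d/n = 72·189/438 = 31.0685; b·c/n = 28·149/438 = 9.5251
Stratum 3 (Site C): n = 202; a·d/n = 4·69/202 = 1.3663; b·c/n = 113·16/202 = 8.9505
OR_MH = (13.4222 + 31.0685 + 1.3663) / (16.5358 + 9.5251 + 8.9505) = 45.8571 / 35.0114 = 1.30977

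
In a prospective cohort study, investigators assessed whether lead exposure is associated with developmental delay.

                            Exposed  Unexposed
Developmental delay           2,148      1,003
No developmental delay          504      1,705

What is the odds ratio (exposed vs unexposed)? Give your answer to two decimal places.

7.24

Reading the table with exposure as columns: a = 2148 (Exposed, case), b = 504 (Exposed, non-case), c = 1003 (Unexposed, case), d = 1705.
OR = (a·d)/(b·c) = (2148 × 1705) / (504 × 1003) = 3662340 / 505512 = 7.24481
The odds of developmental delay are about 7.24 times as high in the exposed group.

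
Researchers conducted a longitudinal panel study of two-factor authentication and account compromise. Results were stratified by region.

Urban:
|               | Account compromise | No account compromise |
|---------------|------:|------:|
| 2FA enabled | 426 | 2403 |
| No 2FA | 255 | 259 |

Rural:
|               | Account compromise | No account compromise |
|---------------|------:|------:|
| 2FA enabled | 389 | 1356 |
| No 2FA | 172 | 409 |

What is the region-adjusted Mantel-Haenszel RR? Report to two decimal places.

0.47

RR_MH = Σ(aᵢ·n₀ᵢ/nᵢ) / Σ(cᵢ·n₁ᵢ/nᵢ), with n₁ᵢ = aᵢ+bᵢ (exposed), n₀ᵢ = cᵢ+dᵢ (unexposed), nᵢ = n₁ᵢ+n₀ᵢ.
Stratum 1 (Urban): n₁ = 2829, n₀ = 514, n = 3343; a·n₀/n = 426·514/3343 = 65.4993; c·n₁/n = 255·2829/3343 = 215.7927
Stratum 2 (Rural): n₁ = 1745, n₀ = 581, n = 2326; a·n₀/n = 389·581/2326 = 97.1664; c·n₁/n = 172·1745/2326 = 129.0370
RR_MH = (65.4993 + 97.1664) / (215.7927 + 129.0370) = 162.6656 / 344.8297 = 0.47173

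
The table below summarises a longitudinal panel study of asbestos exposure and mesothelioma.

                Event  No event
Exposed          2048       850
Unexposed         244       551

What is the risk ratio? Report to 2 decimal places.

2.30

Cells: a = 2048, b = 850, c = 244, d = 551.
Risk in exposed = 2048/2898 = 0.70669; risk in unexposed = 244/795 = 0.30692.
RR = 0.70669 / 0.30692 = 2.30255
The risk among the exposed is 2.30 times that among the unexposed.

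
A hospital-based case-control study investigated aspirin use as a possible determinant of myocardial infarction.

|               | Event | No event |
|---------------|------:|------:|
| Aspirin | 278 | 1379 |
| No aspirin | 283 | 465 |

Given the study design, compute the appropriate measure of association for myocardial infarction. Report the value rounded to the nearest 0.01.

Cells: a = 278, b = 1379, c = 283, d = 465.
This is a hospital-based case-control study: participants were sampled on outcome status, so risks in the source population cannot be estimated directly — relative risk is not valid here. The odds ratio is the appropriate measure.
OR = (a·d)/(b·c) = (278 × 465) / (1379 × 283) = 129270 / 390257 = 0.33124

0.33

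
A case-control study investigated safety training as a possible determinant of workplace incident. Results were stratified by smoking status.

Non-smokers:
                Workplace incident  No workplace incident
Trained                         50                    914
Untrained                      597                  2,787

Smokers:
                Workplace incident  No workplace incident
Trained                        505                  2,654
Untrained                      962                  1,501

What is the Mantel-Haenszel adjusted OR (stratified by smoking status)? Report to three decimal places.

OR_MH = Σ(aᵢdᵢ/nᵢ) / Σ(bᵢcᵢ/nᵢ), where nᵢ is the stratum total.
Stratum 1 (Non-smokers): n = 4348; a·d/n = 50·2787/4348 = 32.0492; b·c/n = 914·597/4348 = 125.4963
Stratum 2 (Smokers): n = 5622; a·d/n = 505·1501/5622 = 134.8284; b·c/n = 2654·962/5622 = 454.1352
OR_MH = (32.0492 + 134.8284) / (125.4963 + 454.1352) = 166.8776 / 579.6315 = 0.28790

0.288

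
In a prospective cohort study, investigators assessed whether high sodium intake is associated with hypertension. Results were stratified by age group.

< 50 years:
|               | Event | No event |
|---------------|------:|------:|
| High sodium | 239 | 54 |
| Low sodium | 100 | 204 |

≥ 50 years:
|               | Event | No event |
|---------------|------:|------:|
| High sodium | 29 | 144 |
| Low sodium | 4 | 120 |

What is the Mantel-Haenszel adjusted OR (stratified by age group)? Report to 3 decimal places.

OR_MH = Σ(aᵢdᵢ/nᵢ) / Σ(bᵢcᵢ/nᵢ), where nᵢ is the stratum total.
Stratum 1 (< 50 years): n = 597; a·d/n = 239·204/597 = 81.6683; b·c/n = 54·100/597 = 9.0452
Stratum 2 (≥ 50 years): n = 297; a·d/n = 29·120/297 = 11.7172; b·c/n = 144·4/297 = 1.9394
OR_MH = (81.6683 + 11.7172) / (9.0452 + 1.9394) = 93.3855 / 10.9846 = 8.50148

8.501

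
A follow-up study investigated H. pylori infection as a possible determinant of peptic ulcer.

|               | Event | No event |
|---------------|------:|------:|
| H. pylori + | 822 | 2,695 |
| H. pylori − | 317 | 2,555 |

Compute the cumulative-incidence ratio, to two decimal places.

Cells: a = 822, b = 2695, c = 317, d = 2555.
Risk in exposed = 822/3517 = 0.23372; risk in unexposed = 317/2872 = 0.11038.
RR = 0.23372 / 0.11038 = 2.11751
The risk among the exposed is 2.12 times that among the unexposed.

2.12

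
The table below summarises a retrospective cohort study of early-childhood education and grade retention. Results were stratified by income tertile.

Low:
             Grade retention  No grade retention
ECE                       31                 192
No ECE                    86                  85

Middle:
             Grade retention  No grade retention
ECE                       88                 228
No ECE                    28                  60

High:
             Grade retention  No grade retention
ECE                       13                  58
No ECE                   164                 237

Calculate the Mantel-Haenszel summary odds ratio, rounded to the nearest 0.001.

0.338

OR_MH = Σ(aᵢdᵢ/nᵢ) / Σ(bᵢcᵢ/nᵢ), where nᵢ is the stratum total.
Stratum 1 (Low): n = 394; a·d/n = 31·85/394 = 6.6878; b·c/n = 192·86/394 = 41.9086
Stratum 2 (Middle): n = 404; a·d/n = 88·60/404 = 13.0693; b·c/n = 228·28/404 = 15.8020
Stratum 3 (High): n = 472; a·d/n = 13·237/472 = 6.5275; b·c/n = 58·164/472 = 20.1525
OR_MH = (6.6878 + 13.0693 + 6.5275) / (41.9086 + 15.8020 + 20.1525) = 26.2847 / 77.8632 = 0.33758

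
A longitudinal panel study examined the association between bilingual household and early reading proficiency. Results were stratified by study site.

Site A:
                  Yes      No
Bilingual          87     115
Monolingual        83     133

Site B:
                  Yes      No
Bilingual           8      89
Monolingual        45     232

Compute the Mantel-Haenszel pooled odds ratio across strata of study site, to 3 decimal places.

OR_MH = Σ(aᵢdᵢ/nᵢ) / Σ(bᵢcᵢ/nᵢ), where nᵢ is the stratum total.
Stratum 1 (Site A): n = 418; a·d/n = 87·133/418 = 27.6818; b·c/n = 115·83/418 = 22.8349
Stratum 2 (Site B): n = 374; a·d/n = 8·232/374 = 4.9626; b·c/n = 89·45/374 = 10.7086
OR_MH = (27.6818 + 4.9626) / (22.8349 + 10.7086) = 32.6444 / 33.5435 = 0.97320

0.973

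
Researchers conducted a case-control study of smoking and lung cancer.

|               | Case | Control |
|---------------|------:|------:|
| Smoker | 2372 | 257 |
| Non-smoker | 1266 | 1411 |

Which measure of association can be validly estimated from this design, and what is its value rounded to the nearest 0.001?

Cells: a = 2372, b = 257, c = 1266, d = 1411.
This is a case-control study: participants were sampled on outcome status, so risks in the source population cannot be estimated directly — relative risk is not valid here. The odds ratio is the appropriate measure.
OR = (a·d)/(b·c) = (2372 × 1411) / (257 × 1266) = 3346892 / 325362 = 10.28667

10.287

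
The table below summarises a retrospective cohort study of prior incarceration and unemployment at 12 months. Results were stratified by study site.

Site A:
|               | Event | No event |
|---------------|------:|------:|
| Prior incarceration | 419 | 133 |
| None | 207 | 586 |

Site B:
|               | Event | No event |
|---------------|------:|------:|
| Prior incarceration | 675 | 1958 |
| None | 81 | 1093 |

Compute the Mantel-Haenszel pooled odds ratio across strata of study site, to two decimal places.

OR_MH = Σ(aᵢdᵢ/nᵢ) / Σ(bᵢcᵢ/nᵢ), where nᵢ is the stratum total.
Stratum 1 (Site A): n = 1345; a·d/n = 419·586/1345 = 182.5532; b·c/n = 133·207/1345 = 20.4691
Stratum 2 (Site B): n = 3807; a·d/n = 675·1093/3807 = 193.7943; b·c/n = 1958·81/3807 = 41.6596
OR_MH = (182.5532 + 193.7943) / (20.4691 + 41.6596) = 376.3475 / 62.1287 = 6.05754

6.06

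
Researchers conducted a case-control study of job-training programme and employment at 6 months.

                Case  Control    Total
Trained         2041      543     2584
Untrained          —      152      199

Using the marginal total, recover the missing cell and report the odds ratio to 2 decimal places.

The missing cell is in the unexposed row: 199 − 152 = 47.
So a = 2041, b = 543, c = 47, d = 152.
OR = (a·d)/(b·c) = (2041 × 152) / (543 × 47) = 310232 / 25521 = 12.15595

12.16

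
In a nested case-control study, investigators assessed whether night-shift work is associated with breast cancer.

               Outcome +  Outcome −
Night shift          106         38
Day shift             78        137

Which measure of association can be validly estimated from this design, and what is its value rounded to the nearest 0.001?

Cells: a = 106, b = 38, c = 78, d = 137.
This is a nested case-control study: participants were sampled on outcome status, so risks in the source population cannot be estimated directly — relative risk is not valid here. The odds ratio is the appropriate measure.
OR = (a·d)/(b·c) = (106 × 137) / (38 × 78) = 14522 / 2964 = 4.89946

4.899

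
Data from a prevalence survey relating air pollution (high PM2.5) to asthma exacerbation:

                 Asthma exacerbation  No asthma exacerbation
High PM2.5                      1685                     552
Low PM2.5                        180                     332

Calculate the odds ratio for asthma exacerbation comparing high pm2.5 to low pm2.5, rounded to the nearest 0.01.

5.63

Cells: a = 1685, b = 552, c = 180, d = 332.
OR = (a·d)/(b·c) = (1685 × 332) / (552 × 180) = 559420 / 99360 = 5.63023
The odds of asthma exacerbation are about 5.63 times as high in the high pm2.5 group.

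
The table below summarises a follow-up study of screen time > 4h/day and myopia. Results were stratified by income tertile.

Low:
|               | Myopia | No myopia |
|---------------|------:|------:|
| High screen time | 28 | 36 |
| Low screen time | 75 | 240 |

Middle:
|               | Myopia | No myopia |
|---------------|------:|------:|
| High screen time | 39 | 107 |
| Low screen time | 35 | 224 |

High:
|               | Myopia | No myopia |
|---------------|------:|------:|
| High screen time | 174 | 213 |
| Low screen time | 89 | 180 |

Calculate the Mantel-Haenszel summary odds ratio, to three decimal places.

1.923

OR_MH = Σ(aᵢdᵢ/nᵢ) / Σ(bᵢcᵢ/nᵢ), where nᵢ is the stratum total.
Stratum 1 (Low): n = 379; a·d/n = 28·240/379 = 17.7309; b·c/n = 36·75/379 = 7.1240
Stratum 2 (Middle): n = 405; a·d/n = 39·224/405 = 21.5704; b·c/n = 107·35/405 = 9.2469
Stratum 3 (High): n = 656; a·d/n = 174·180/656 = 47.7439; b·c/n = 213·89/656 = 28.8979
OR_MH = (17.7309 + 21.5704 + 47.7439) / (7.1240 + 9.2469 + 28.8979) = 87.0451 / 45.2688 = 1.92285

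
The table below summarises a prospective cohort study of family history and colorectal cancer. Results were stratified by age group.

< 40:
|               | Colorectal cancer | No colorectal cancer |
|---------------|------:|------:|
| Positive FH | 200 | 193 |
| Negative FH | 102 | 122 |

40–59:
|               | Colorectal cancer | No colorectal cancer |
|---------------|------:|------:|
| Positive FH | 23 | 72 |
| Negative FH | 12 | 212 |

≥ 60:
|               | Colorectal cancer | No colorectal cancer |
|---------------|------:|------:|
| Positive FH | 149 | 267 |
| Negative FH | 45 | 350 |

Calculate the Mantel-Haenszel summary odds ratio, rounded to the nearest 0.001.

2.410

OR_MH = Σ(aᵢdᵢ/nᵢ) / Σ(bᵢcᵢ/nᵢ), where nᵢ is the stratum total.
Stratum 1 (< 40): n = 617; a·d/n = 200·122/617 = 39.5462; b·c/n = 193·102/617 = 31.9060
Stratum 2 (40–59): n = 319; a·d/n = 23·212/319 = 15.2853; b·c/n = 72·12/319 = 2.7085
Stratum 3 (≥ 60): n = 811; a·d/n = 149·350/811 = 64.3033; b·c/n = 267·45/811 = 14.8150
OR_MH = (39.5462 + 15.2853 + 64.3033) / (31.9060 + 2.7085 + 14.8150) = 119.1348 / 49.4295 = 2.41020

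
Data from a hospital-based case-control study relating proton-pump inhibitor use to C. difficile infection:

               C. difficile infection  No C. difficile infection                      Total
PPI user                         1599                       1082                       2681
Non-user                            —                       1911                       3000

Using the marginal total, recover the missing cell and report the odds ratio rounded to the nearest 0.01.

The missing cell is in the unexposed row: 3000 − 1911 = 1089.
So a = 1599, b = 1082, c = 1089, d = 1911.
OR = (a·d)/(b·c) = (1599 × 1911) / (1082 × 1089) = 3055689 / 1178298 = 2.59331

2.59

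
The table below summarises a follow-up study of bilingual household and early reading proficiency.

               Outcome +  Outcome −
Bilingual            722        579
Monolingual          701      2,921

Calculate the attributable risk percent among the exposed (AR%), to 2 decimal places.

65.13

Cells: a = 722, b = 579, c = 701, d = 2921.
Risk in exposed = 722/1301 = 0.55496; risk in unexposed = 701/3622 = 0.19354.
RR = 0.55496/0.19354 = 2.86741
AR% = (RR − 1)/RR × 100 = (2.86741 − 1)/2.86741 × 100 = 65.1254%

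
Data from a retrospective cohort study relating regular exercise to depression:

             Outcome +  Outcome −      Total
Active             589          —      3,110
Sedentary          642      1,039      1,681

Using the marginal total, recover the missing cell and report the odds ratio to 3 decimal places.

0.378

The missing cell is in the exposed row: 3110 − 589 = 2521.
So a = 589, b = 2521, c = 642, d = 1039.
OR = (a·d)/(b·c) = (589 × 1039) / (2521 × 642) = 611971 / 1618482 = 0.37811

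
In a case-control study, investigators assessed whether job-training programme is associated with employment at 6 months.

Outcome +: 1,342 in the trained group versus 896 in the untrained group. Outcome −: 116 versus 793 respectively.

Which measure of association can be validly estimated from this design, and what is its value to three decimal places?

From the description: a = 1342, b = 116, c = 896, d = 793.
This is a case-control study: participants were sampled on outcome status, so risks in the source population cannot be estimated directly — relative risk is not valid here. The odds ratio is the appropriate measure.
OR = (a·d)/(b·c) = (1342 × 793) / (116 × 896) = 1064206 / 103936 = 10.23905

10.239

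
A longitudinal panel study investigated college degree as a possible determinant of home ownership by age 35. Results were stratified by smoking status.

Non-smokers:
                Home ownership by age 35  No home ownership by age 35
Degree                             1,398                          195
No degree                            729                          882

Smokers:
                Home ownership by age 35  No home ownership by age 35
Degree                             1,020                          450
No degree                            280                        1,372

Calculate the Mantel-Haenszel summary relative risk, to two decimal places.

2.51

RR_MH = Σ(aᵢ·n₀ᵢ/nᵢ) / Σ(cᵢ·n₁ᵢ/nᵢ), with n₁ᵢ = aᵢ+bᵢ (exposed), n₀ᵢ = cᵢ+dᵢ (unexposed), nᵢ = n₁ᵢ+n₀ᵢ.
Stratum 1 (Non-smokers): n₁ = 1593, n₀ = 1611, n = 3204; a·n₀/n = 1398·1611/3204 = 702.9270; c·n₁/n = 729·1593/3204 = 362.4522
Stratum 2 (Smokers): n₁ = 1470, n₀ = 1652, n = 3122; a·n₀/n = 1020·1652/3122 = 539.7309; c·n₁/n = 280·1470/3122 = 131.8386
RR_MH = (702.9270 + 539.7309) / (362.4522 + 131.8386) = 1242.6579 / 494.2908 = 2.51402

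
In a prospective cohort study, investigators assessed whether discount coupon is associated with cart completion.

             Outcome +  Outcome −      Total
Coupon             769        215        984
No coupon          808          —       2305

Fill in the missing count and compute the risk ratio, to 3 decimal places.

2.229

The missing cell is in the unexposed row: 2305 − 808 = 1497.
So a = 769, b = 215, c = 808, d = 1497.
RR = [a/(a+b)] / [c/(c+d)] = (769/984) / (808/2305) = 0.78150/0.35054 = 2.22941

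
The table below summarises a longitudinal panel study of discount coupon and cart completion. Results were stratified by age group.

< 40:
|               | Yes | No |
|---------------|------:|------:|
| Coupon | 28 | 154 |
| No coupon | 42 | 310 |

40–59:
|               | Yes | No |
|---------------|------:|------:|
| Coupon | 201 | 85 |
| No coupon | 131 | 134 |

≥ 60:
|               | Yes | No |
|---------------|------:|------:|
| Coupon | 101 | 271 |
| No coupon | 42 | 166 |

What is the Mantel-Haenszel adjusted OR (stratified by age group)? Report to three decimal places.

OR_MH = Σ(aᵢdᵢ/nᵢ) / Σ(bᵢcᵢ/nᵢ), where nᵢ is the stratum total.
Stratum 1 (< 40): n = 534; a·d/n = 28·310/534 = 16.2547; b·c/n = 154·42/534 = 12.1124
Stratum 2 (40–59): n = 551; a·d/n = 201·134/551 = 48.8820; b·c/n = 85·131/551 = 20.2087
Stratum 3 (≥ 60): n = 580; a·d/n = 101·166/580 = 28.9069; b·c/n = 271·42/580 = 19.6241
OR_MH = (16.2547 + 48.8820 + 28.9069) / (12.1124 + 20.2087 + 19.6241) = 94.0436 / 51.9452 = 1.81044

1.810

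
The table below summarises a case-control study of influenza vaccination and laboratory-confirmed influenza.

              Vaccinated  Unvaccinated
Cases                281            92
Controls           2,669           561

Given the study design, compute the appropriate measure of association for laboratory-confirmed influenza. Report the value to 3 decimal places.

0.642

Reading the table with exposure as columns: a = 281 (Vaccinated, case), b = 2669 (Vaccinated, non-case), c = 92 (Unvaccinated, case), d = 561.
This is a case-control study: participants were sampled on outcome status, so risks in the source population cannot be estimated directly — relative risk is not valid here. The odds ratio is the appropriate measure.
OR = (a·d)/(b·c) = (281 × 561) / (2669 × 92) = 157641 / 245548 = 0.64200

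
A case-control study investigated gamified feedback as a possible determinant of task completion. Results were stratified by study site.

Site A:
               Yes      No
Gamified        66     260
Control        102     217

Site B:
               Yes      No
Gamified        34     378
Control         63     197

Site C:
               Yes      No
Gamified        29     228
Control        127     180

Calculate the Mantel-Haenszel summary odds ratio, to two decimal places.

0.32

OR_MH = Σ(aᵢdᵢ/nᵢ) / Σ(bᵢcᵢ/nᵢ), where nᵢ is the stratum total.
Stratum 1 (Site A): n = 645; a·d/n = 66·217/645 = 22.2047; b·c/n = 260·102/645 = 41.1163
Stratum 2 (Site B): n = 672; a·d/n = 34·197/672 = 9.9673; b·c/n = 378·63/672 = 35.4375
Stratum 3 (Site C): n = 564; a·d/n = 29·180/564 = 9.2553; b·c/n = 228·127/564 = 51.3404
OR_MH = (22.2047 + 9.9673 + 9.2553) / (41.1163 + 35.4375 + 51.3404) = 41.4272 / 127.8942 = 0.32392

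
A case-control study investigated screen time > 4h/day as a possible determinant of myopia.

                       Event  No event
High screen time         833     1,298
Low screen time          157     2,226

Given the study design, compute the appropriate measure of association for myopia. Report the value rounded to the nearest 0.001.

9.099

Cells: a = 833, b = 1298, c = 157, d = 2226.
This is a case-control study: participants were sampled on outcome status, so risks in the source population cannot be estimated directly — relative risk is not valid here. The odds ratio is the appropriate measure.
OR = (a·d)/(b·c) = (833 × 2226) / (1298 × 157) = 1854258 / 203786 = 9.09905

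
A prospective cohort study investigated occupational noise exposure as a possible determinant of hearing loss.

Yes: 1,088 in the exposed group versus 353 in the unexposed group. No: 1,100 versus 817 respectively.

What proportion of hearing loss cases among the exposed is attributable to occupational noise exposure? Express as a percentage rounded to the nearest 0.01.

39.33

From the description: a = 1088, b = 1100, c = 353, d = 817.
Risk in exposed = 1088/2188 = 0.49726; risk in unexposed = 353/1170 = 0.30171.
RR = 0.49726/0.30171 = 1.64813
AR% = (RR − 1)/RR × 100 = (1.64813 − 1)/1.64813 × 100 = 39.3254%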